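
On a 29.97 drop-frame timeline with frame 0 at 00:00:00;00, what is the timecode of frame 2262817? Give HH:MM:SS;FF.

Ten DF minutes hold 17982 frames, so frame 2262817 lies in block 125 (frames 2247750–2265731) with 15067 frames into that block.
The block's first minute is 1800 frames and the rest 1798 each; 15067 frames reaches minute 8, so 125 × 18 + 8 × 2 = 2266 labels have been skipped so far.
Adding those back, label number 2262817 + 2266 = 2265083 at 30 labels/s is 75502 s + 23 f = 20 h 58 min 22 s frame 23, i.e. 20:58:22;23.

20:58:22;23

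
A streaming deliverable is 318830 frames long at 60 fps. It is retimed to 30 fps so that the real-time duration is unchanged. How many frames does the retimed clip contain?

159415 frames

Target frames = source frames × (target rate / source rate) = 318830 × (30)/(60) = 318830 × 1/2 = 159415.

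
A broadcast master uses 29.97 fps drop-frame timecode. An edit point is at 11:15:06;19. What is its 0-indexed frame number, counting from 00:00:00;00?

1213983

As if non-drop at 30 labels/s: (11 × 3600 + 15 × 60 + 6) × 30 + 19 = 1215199.
Minute boundaries passed: 675; those not divisible by 10: 675 − 67 = 608; dropped labels = 2 × 608 = 1216.
Actual frame index = 1215199 − 1216 = 1213983.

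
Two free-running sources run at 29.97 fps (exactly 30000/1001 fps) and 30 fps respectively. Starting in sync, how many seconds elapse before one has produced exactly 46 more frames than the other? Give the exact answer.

The gap grows by |30 − 30000/1001| = 30/1001 frames per second.
Time for a 46-frame gap: 46 ÷ (30/1001) = 23023/15 s.

23023/15 seconds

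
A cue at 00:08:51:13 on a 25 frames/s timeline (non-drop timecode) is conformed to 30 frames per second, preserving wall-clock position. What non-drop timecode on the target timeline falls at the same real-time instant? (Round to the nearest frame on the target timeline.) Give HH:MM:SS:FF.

Source frame index: (0×3600 + 8×60 + 51) × 25 + 13 = 13288.
Real time: 13288 / (25) = 13288/25 s.
Target frame: (13288/25) × (30) = 79728/5 ≈ 15945.600 → 15946.
At 30 labels/s: frame 15946 → 00:08:51:16.

00:08:51:16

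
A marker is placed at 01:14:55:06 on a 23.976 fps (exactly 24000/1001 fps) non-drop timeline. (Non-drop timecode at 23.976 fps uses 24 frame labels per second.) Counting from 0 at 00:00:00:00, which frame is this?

Total seconds to the label: (1 × 3600 + 14 × 60 + 55) = 4495.
Frame index = 4495 × 24 + 6 = 107886.

107886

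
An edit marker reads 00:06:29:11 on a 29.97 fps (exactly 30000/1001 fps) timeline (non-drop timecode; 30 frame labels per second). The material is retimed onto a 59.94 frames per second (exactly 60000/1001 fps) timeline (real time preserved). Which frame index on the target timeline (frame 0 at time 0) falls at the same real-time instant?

Source frame index: (0×3600 + 6×60 + 29) × 30 + 11 = 11681.
Real time: 11681 / (30000/1001) = 11692681/30000 s.
Target frame: (11692681/30000) × (60000/1001) = 23362.

frame 23362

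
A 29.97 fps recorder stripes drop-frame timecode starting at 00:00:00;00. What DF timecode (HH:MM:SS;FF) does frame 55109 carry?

Ten DF minutes hold 17982 frames, so frame 55109 lies in block 3 (frames 53946–71927) with 1163 frames into that block.
The block's first minute is 1800 frames and the rest 1798 each; 1163 frames reaches minute 0, so 3 × 18 + 0 × 2 = 54 labels have been skipped so far.
Adding those back, label number 55109 + 54 = 55163 at 30 labels/s is 1838 s + 23 f = 0 h 30 min 38 s frame 23, i.e. 00:30:38;23.

00:30:38;23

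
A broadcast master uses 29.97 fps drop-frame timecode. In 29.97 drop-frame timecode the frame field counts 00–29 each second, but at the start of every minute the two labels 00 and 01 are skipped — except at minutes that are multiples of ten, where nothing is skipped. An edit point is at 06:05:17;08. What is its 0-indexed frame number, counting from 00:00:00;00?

As if non-drop at 30 labels/s: (6 × 3600 + 5 × 60 + 17) × 30 + 8 = 657518.
Minute boundaries passed: 365; those not divisible by 10: 365 − 36 = 329; dropped labels = 2 × 329 = 658.
Actual frame index = 657518 − 658 = 656860.

656860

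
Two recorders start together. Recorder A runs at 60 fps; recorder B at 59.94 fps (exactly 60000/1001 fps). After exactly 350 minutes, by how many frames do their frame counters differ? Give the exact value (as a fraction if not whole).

180000/143 frames

350 min = 21000 s.
A emits 60 × 21000 = 1260000 frames; B emits 60000/1001 × 21000 = 180000000/143.
Difference = 180000/143 frames (≈ 1258.7413); B is behind A.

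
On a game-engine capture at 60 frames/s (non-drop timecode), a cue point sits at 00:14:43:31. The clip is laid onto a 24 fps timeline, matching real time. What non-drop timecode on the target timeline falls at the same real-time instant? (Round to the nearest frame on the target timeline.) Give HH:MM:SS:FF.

00:14:43:12

Source frame index: (0×3600 + 14×60 + 43) × 60 + 31 = 53011.
Real time: 53011 / (60) = 53011/60 s.
Target frame: (53011/60) × (24) = 106022/5 ≈ 21204.400 → 21204.
At 24 labels/s: frame 21204 → 00:14:43:12.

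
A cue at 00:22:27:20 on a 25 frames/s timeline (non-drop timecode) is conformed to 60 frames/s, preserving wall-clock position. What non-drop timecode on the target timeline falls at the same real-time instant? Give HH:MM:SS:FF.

00:22:27:48

Source frame index: (0×3600 + 22×60 + 27) × 25 + 20 = 33695.
Real time: 33695 / (25) = 6739/5 s.
Target frame: (6739/5) × (60) = 80868.
At 60 labels/s: frame 80868 → 00:22:27:48.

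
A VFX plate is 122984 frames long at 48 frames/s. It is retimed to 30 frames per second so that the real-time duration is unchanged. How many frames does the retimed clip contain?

76865 frames

Frames at target rate = 122984 × (30) / (48) = 76865.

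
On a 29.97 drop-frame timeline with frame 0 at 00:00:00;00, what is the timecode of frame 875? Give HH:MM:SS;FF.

00:00:29;05

Each 10-minute DF block holds 10 × 60 × 30 − 9 × 2 = 17982 frames. 875 ÷ 17982 → 0 full blocks, remainder 875.
Within the partial block the first minute is 1800 frames and each further minute 1798, so 0 further minute boundaries passed. Total skipped labels = 18 × 0 + 2 × 0 = 0.
Non-drop label index = 875 + 0 = 875; at 30 labels/s that is 00:00:29:05, i.e. DF 00:00:29;05.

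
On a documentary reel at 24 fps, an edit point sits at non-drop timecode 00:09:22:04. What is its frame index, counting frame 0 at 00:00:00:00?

Total seconds to the label: (0 × 3600 + 9 × 60 + 22) = 562.
Frame index = 562 × 24 + 4 = 13492.

frame 13492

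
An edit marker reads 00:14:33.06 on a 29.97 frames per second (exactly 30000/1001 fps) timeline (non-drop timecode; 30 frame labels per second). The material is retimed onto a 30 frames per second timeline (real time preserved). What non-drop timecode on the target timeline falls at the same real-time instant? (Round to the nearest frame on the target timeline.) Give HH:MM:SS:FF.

Source frame index: (0×3600 + 14×60 + 33) × 30 + 6 = 26196.
Real time: 26196 / (30000/1001) = 2185183/2500 s.
Target frame: (2185183/2500) × (30) = 6555549/250 ≈ 26222.196 → 26222.
At 30 labels/s: frame 26222 → 00:14:34:02.

00:14:34:02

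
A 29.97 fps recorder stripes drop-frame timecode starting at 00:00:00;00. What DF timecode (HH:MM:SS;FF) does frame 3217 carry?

Each 10-minute DF block holds 10 × 60 × 30 − 9 × 2 = 17982 frames. 3217 ÷ 17982 → 0 full blocks, remainder 3217.
Within the partial block the first minute is 1800 frames and each further minute 1798, so 1 further minute boundary passed. Total skipped labels = 18 × 0 + 2 × 1 = 2.
Non-drop label index = 3217 + 2 = 3219; at 30 labels/s that is 00:01:47:09, i.e. DF 00:01:47;09.

00:01:47;09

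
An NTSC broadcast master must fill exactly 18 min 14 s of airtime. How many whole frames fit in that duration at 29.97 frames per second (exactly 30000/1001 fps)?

32787 frames

18 min 14 s = 1094 s.
Frames = 1094 × 30000/1001 = 32820000/1001 ≈ 32787.2128.
Complete frames: 32787.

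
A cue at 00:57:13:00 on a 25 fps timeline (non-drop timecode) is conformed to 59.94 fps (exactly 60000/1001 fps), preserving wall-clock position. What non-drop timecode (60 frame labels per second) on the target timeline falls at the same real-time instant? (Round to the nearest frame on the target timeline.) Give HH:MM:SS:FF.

Source frame index: (0×3600 + 57×60 + 13) × 25 + 0 = 85825.
Real time: 85825 / (25) = 3433 s.
Target frame: (3433) × (60000/1001) = 205980000/1001 ≈ 205774.226 → 205774.
At 60 labels/s: frame 205774 → 00:57:09:34.

00:57:09:34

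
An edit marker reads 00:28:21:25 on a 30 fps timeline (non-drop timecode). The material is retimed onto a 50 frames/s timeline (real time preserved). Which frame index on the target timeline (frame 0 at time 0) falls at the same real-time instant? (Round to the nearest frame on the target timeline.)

frame 85092

Source frame index: (0×3600 + 28×60 + 21) × 30 + 25 = 51055.
Real time: 51055 / (30) = 10211/6 s.
Target frame: (10211/6) × (50) = 255275/3 ≈ 85091.667 → 85092.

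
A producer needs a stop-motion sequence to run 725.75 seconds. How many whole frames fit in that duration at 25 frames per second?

18143 frames

Frames = 725.75 × 25 = 72575/4 ≈ 18143.7500.
Complete frames: 18143.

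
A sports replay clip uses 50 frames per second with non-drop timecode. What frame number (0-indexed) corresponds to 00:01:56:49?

frame 5849

Total seconds to the label: (0 × 3600 + 1 × 60 + 56) = 116.
Frame index = 116 × 50 + 49 = 5849.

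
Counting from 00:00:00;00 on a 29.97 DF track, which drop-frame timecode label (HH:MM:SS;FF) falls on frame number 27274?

Each 10-minute DF block holds 10 × 60 × 30 − 9 × 2 = 17982 frames. 27274 ÷ 17982 → 1 full block, remainder 9292.
Within the partial block the first minute is 1800 frames and each further minute 1798, so 5 further minute boundaries passed. Total skipped labels = 18 × 1 + 2 × 5 = 28.
Non-drop label index = 27274 + 28 = 27302; at 30 labels/s that is 00:15:10:02, i.e. DF 00:15:10;02.

00:15:10;02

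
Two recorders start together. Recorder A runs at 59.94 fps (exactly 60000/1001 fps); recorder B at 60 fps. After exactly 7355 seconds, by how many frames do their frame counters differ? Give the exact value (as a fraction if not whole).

A emits 60000/1001 × 7355 = 441300000/1001 frames; B emits 60 × 7355 = 441300.
Difference = 441300/1001 frames (≈ 440.8591); B is ahead of A.

441300/1001 frames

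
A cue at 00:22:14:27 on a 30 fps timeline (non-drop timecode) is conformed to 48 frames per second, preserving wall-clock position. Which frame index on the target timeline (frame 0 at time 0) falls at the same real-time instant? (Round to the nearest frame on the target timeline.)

frame 64075

Source frame index: (0×3600 + 22×60 + 14) × 30 + 27 = 40047.
Real time: 40047 / (30) = 13349/10 s.
Target frame: (13349/10) × (48) = 320376/5 ≈ 64075.200 → 64075.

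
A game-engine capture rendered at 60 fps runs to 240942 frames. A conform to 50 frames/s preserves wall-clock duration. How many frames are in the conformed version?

200785 frames

Target frames = source frames × (target rate / source rate) = 240942 × (50)/(60) = 240942 × 5/6 = 200785.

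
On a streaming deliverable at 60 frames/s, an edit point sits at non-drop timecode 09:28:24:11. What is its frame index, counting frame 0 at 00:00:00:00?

Total seconds to the label: (9 × 3600 + 28 × 60 + 24) = 34104.
Frame index = 34104 × 60 + 11 = 2046251.

frame 2046251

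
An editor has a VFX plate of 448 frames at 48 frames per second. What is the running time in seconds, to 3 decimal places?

Running time = 448 × 1/48 = 28/3 s ≈ 9.333 s.

9.333 seconds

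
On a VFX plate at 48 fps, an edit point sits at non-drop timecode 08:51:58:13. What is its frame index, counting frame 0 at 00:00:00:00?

Total seconds to the label: (8 × 3600 + 51 × 60 + 58) = 31918.
Frame index = 31918 × 48 + 13 = 1532077.

1532077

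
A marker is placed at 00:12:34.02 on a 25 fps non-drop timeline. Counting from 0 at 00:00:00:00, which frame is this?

18852

Total seconds to the label: (0 × 3600 + 12 × 60 + 34) = 754.
Frame index = 754 × 25 + 2 = 18852.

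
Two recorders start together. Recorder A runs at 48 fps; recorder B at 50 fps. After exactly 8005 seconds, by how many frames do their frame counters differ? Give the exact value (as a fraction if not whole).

16010 frames

A emits 48 × 8005 = 384240 frames; B emits 50 × 8005 = 400250.
Difference = 16010 frames; B is ahead of A.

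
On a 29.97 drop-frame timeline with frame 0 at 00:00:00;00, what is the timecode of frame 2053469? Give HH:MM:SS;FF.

Ten DF minutes hold 17982 frames, so frame 2053469 lies in block 114 (frames 2049948–2067929) with 3521 frames into that block.
The block's first minute is 1800 frames and the rest 1798 each; 3521 frames reaches minute 1, so 114 × 18 + 1 × 2 = 2054 labels have been skipped so far.
Adding those back, label number 2053469 + 2054 = 2055523 at 30 labels/s is 68517 s + 13 f = 19 h 1 min 57 s frame 13, i.e. 19:01:57;13.

19:01:57;13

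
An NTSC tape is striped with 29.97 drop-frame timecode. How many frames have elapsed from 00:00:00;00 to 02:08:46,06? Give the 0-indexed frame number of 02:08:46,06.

As if non-drop at 30 labels/s: (2 × 3600 + 8 × 60 + 46) × 30 + 6 = 231786.
Minute boundaries passed: 128; those not divisible by 10: 128 − 12 = 116; dropped labels = 2 × 116 = 232.
Actual frame index = 231786 − 232 = 231554.

231554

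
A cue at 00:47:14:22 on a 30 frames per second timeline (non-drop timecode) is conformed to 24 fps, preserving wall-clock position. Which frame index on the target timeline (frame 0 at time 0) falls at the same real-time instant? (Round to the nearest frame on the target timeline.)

frame 68034

Source frame index: (0×3600 + 47×60 + 14) × 30 + 22 = 85042.
Real time: 85042 / (30) = 42521/15 s.
Target frame: (42521/15) × (24) = 340168/5 ≈ 68033.600 → 68034.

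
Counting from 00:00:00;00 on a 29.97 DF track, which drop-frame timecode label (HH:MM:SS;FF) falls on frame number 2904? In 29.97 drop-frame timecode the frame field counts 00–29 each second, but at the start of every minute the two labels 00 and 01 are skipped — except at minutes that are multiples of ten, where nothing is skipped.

00:01:36;26

Ten DF minutes hold 17982 frames, so frame 2904 lies in block 0 (frames 0–17981) with 2904 frames into that block.
The block's first minute is 1800 frames and the rest 1798 each; 2904 frames reaches minute 1, so 0 × 18 + 1 × 2 = 2 labels have been skipped so far.
Adding those back, label number 2904 + 2 = 2906 at 30 labels/s is 96 s + 26 f = 0 h 1 min 36 s frame 26, i.e. 00:01:36;26.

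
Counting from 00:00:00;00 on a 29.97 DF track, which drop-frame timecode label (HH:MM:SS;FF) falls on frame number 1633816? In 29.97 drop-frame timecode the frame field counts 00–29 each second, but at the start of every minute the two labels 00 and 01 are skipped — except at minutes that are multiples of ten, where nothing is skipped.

Ten DF minutes hold 17982 frames, so frame 1633816 lies in block 90 (frames 1618380–1636361) with 15436 frames into that block.
The block's first minute is 1800 frames and the rest 1798 each; 15436 frames reaches minute 8, so 90 × 18 + 8 × 2 = 1636 labels have been skipped so far.
Adding those back, label number 1633816 + 1636 = 1635452 at 30 labels/s is 54515 s + 2 f = 15 h 8 min 35 s frame 2, i.e. 15:08:35;02.

15:08:35;02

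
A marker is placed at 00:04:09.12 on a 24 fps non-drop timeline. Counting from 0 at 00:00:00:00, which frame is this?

5988

Total seconds to the label: (0 × 3600 + 4 × 60 + 9) = 249.
Frame index = 249 × 24 + 12 = 5988.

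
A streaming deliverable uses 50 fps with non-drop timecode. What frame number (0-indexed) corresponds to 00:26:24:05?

Total seconds to the label: (0 × 3600 + 26 × 60 + 24) = 1584.
Frame index = 1584 × 50 + 5 = 79205.

frame 79205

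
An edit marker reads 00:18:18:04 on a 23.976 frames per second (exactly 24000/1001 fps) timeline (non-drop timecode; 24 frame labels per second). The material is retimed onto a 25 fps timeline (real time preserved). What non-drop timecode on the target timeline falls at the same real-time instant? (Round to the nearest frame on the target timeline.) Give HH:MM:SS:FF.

Source frame index: (0×3600 + 18×60 + 18) × 24 + 4 = 26356.
Real time: 26356 / (24000/1001) = 6595589/6000 s.
Target frame: (6595589/6000) × (25) = 6595589/240 ≈ 27481.621 → 27482.
At 25 labels/s: frame 27482 → 00:18:19:07.

00:18:19:07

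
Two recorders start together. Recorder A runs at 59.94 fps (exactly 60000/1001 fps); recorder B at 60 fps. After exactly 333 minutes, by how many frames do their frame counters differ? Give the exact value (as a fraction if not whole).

333 min = 19980 s.
A emits 60000/1001 × 19980 = 1198800000/1001 frames; B emits 60 × 19980 = 1198800.
Difference = 1198800/1001 frames (≈ 1197.6024); B is ahead of A.

1198800/1001 frames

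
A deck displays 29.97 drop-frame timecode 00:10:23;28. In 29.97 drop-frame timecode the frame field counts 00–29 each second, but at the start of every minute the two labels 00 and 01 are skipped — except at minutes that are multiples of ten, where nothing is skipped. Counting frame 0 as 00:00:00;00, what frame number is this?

18700

Complete 10-minute blocks: 1, each 17982 frames → 17982.
Remaining 0 whole minutes in the current block: 0 frames.
Within the current minute: 23 × 30 + 28 = 718. Total = 17982 + 0 + 718 = 18700.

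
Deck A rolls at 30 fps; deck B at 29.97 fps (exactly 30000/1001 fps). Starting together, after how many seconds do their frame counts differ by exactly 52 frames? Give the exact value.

The gap grows by |30000/1001 − 30| = 30/1001 frames per second.
Time for a 52-frame gap: 52 ÷ (30/1001) = 26026/15 s.

26026/15 seconds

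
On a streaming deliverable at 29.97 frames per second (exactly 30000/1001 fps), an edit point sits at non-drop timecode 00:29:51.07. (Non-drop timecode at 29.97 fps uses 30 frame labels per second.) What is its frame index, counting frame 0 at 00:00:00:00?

frame 53737

Total seconds to the label: (0 × 3600 + 29 × 60 + 51) = 1791.
Frame index = 1791 × 30 + 7 = 53737.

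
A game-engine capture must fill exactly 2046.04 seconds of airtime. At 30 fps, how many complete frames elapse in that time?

Frames = 2046.04 × 30 = 306906/5 ≈ 61381.2000.
Complete frames: 61381.

61381 frames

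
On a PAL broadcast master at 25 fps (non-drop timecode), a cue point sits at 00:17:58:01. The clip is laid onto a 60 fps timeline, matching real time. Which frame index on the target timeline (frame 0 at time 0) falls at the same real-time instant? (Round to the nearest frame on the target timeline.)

Source frame index: (0×3600 + 17×60 + 58) × 25 + 1 = 26951.
Real time: 26951 / (25) = 26951/25 s.
Target frame: (26951/25) × (60) = 323412/5 ≈ 64682.400 → 64682.

frame 64682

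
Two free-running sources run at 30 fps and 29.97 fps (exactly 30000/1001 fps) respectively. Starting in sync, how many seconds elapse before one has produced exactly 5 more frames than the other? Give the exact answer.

The gap grows by |30000/1001 − 30| = 30/1001 frames per second.
Time for a 5-frame gap: 5 ÷ (30/1001) = 1001/6 s.

1001/6 seconds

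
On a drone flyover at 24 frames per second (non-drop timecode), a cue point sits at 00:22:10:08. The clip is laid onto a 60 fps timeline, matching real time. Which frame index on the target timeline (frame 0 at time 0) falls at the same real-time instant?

Source frame index: (0×3600 + 22×60 + 10) × 24 + 8 = 31928.
Real time: 31928 / (24) = 3991/3 s.
Target frame: (3991/3) × (60) = 79820.

frame 79820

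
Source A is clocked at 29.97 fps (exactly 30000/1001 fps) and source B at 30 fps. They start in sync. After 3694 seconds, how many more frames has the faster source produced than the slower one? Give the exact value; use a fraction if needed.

A emits 30000/1001 × 3694 = 110820000/1001 frames; B emits 30 × 3694 = 110820.
Difference = 110820/1001 frames (≈ 110.7093); B is ahead of A.

110820/1001 frames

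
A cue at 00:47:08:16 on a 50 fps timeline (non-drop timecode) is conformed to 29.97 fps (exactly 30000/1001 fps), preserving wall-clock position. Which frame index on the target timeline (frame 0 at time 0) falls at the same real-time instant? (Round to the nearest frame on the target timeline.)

frame 84765

Source frame index: (0×3600 + 47×60 + 8) × 50 + 16 = 141416.
Real time: 141416 / (50) = 70708/25 s.
Target frame: (70708/25) × (30000/1001) = 7713600/91 ≈ 84764.835 → 84765.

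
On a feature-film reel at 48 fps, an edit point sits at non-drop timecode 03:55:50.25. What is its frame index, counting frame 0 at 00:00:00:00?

frame 679225

Total seconds to the label: (3 × 3600 + 55 × 60 + 50) = 14150.
Frame index = 14150 × 48 + 25 = 679225.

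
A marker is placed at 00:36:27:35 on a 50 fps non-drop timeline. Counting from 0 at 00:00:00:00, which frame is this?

Total seconds to the label: (0 × 3600 + 36 × 60 + 27) = 2187.
Frame index = 2187 × 50 + 35 = 109385.

109385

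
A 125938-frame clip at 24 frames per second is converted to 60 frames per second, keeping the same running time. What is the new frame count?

314845 frames

Target frames = source frames × (target rate / source rate) = 125938 × (60)/(24) = 125938 × 5/2 = 314845.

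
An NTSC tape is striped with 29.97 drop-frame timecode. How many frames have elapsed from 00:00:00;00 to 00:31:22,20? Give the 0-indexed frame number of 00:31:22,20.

Complete 10-minute blocks: 3, each 17982 frames → 53946.
Remaining 1 whole minute in the current block: 1800 + 0 × 1798 = 1800 frames.
Within the current minute: 22 × 30 + 20 − 2 = 678 (labels ;00/;01 skipped at this minute). Total = 53946 + 1800 + 678 = 56424.

56424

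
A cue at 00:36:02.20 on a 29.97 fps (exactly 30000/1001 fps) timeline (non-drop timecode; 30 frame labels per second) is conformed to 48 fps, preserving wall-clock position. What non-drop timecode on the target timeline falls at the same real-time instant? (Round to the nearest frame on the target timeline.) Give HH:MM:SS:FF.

Source frame index: (0×3600 + 36×60 + 2) × 30 + 20 = 64880.
Real time: 64880 / (30000/1001) = 811811/375 s.
Target frame: (811811/375) × (48) = 12988976/125 ≈ 103911.808 → 103912.
At 48 labels/s: frame 103912 → 00:36:04:40.

00:36:04:40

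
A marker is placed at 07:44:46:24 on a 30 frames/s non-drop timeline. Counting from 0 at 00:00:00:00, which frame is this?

frame 836604

Total seconds to the label: (7 × 3600 + 44 × 60 + 46) = 27886.
Frame index = 27886 × 30 + 24 = 836604.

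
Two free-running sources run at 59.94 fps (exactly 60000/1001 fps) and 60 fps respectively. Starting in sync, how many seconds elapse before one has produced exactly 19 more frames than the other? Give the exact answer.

The gap grows by |60 − 60000/1001| = 60/1001 frames per second.
Time for a 19-frame gap: 19 ÷ (60/1001) = 19019/60 s.

19019/60 seconds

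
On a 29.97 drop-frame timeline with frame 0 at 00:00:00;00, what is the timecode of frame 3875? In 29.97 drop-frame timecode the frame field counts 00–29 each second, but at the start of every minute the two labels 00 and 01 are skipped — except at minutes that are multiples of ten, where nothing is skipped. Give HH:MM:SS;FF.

00:02:09;09

Ten DF minutes hold 17982 frames, so frame 3875 lies in block 0 (frames 0–17981) with 3875 frames into that block.
The block's first minute is 1800 frames and the rest 1798 each; 3875 frames reaches minute 2, so 0 × 18 + 2 × 2 = 4 labels have been skipped so far.
Adding those back, label number 3875 + 4 = 3879 at 30 labels/s is 129 s + 9 f = 0 h 2 min 9 s frame 9, i.e. 00:02:09;09.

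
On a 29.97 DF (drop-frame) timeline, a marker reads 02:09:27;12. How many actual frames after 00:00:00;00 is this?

232788

As if non-drop at 30 labels/s: (2 × 3600 + 9 × 60 + 27) × 30 + 12 = 233022.
Minute boundaries passed: 129; those not divisible by 10: 129 − 12 = 117; dropped labels = 2 × 117 = 234.
Actual frame index = 233022 − 234 = 232788.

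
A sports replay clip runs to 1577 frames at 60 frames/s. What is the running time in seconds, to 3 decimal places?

Running time = 1577 × 1/60 = 1577/60 s ≈ 26.283 s.

26.283 seconds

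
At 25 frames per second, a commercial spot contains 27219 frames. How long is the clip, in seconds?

1088.76 seconds

Running time = 27219 / (25) = 1088.76 s.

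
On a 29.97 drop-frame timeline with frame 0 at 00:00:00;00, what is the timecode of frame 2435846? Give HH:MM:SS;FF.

Each 10-minute DF block holds 10 × 60 × 30 − 9 × 2 = 17982 frames. 2435846 ÷ 17982 → 135 full blocks, remainder 8276.
Within the partial block the first minute is 1800 frames and each further minute 1798, so 4 further minute boundaries passed. Total skipped labels = 18 × 135 + 2 × 4 = 2438.
Non-drop label index = 2435846 + 2438 = 2438284; at 30 labels/s that is 22:34:36:04, i.e. DF 22:34:36;04.

22:34:36;04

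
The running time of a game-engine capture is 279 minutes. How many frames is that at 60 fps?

1004400 frames

279 min = 16740 s.
Frames = 16740 × 60 = 1004400.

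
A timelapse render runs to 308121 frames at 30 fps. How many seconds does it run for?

10270.7 seconds

Running time = 308121 / (30) = 10270.7 s.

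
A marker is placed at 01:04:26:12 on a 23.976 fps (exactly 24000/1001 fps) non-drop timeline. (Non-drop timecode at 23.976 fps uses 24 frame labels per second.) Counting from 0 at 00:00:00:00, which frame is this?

Total seconds to the label: (1 × 3600 + 4 × 60 + 26) = 3866.
Frame index = 3866 × 24 + 12 = 92796.

frame 92796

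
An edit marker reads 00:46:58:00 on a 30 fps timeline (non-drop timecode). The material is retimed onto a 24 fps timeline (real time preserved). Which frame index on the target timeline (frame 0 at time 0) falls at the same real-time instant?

frame 67632

Source frame index: (0×3600 + 46×60 + 58) × 30 + 0 = 84540.
Real time: 84540 / (30) = 2818 s.
Target frame: (2818) × (24) = 67632.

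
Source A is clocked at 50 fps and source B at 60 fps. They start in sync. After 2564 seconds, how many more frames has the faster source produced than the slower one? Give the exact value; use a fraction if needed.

25640 frames

A emits 50 × 2564 = 128200 frames; B emits 60 × 2564 = 153840.
Difference = 25640 frames; B is ahead of A.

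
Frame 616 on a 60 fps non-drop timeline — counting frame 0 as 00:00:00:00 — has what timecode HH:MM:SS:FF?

616 ÷ 60 = 10 full seconds, remainder 16 frames.
10 s = 0 h 0 min 10 s.
Timecode: 00:00:10:16.

00:00:10:16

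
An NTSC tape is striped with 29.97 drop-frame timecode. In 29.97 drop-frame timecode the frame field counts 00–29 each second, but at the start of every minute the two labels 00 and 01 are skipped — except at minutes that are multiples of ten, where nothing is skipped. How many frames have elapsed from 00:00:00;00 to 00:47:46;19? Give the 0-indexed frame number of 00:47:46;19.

Complete 10-minute blocks: 4, each 17982 frames → 71928.
Remaining 7 whole minutes in the current block: 1800 + 6 × 1798 = 12588 frames.
Within the current minute: 46 × 30 + 19 − 2 = 1397 (labels ;00/;01 skipped at this minute). Total = 71928 + 12588 + 1397 = 85913.

85913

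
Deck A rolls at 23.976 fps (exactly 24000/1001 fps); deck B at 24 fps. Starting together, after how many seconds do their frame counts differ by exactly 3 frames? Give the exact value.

125.125 seconds

The gap grows by |24 − 24000/1001| = 24/1001 frames per second.
Time for a 3-frame gap: 3 ÷ (24/1001) = 125.125 s.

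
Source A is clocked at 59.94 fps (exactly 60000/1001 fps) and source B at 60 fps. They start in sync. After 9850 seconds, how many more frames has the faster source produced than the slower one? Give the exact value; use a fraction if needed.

591000/1001 frames

A emits 60000/1001 × 9850 = 591000000/1001 frames; B emits 60 × 9850 = 591000.
Difference = 591000/1001 frames (≈ 590.4096); B is ahead of A.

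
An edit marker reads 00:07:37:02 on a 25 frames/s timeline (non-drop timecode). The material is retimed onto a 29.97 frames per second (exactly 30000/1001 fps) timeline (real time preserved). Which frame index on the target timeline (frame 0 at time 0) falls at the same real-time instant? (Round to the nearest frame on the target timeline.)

Source frame index: (0×3600 + 7×60 + 37) × 25 + 2 = 11427.
Real time: 11427 / (25) = 11427/25 s.
Target frame: (11427/25) × (30000/1001) = 1054800/77 ≈ 13698.701 → 13699.

frame 13699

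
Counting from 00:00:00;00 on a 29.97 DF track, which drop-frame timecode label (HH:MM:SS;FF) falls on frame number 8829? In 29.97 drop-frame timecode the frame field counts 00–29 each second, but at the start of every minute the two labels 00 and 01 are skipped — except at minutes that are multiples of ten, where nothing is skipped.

00:04:54;17

Ten DF minutes hold 17982 frames, so frame 8829 lies in block 0 (frames 0–17981) with 8829 frames into that block.
The block's first minute is 1800 frames and the rest 1798 each; 8829 frames reaches minute 4, so 0 × 18 + 4 × 2 = 8 labels have been skipped so far.
Adding those back, label number 8829 + 8 = 8837 at 30 labels/s is 294 s + 17 f = 0 h 4 min 54 s frame 17, i.e. 00:04:54;17.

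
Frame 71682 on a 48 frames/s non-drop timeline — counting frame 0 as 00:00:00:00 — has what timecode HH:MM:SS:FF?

00:24:53:18

71682 ÷ 48 = 1493 full seconds, remainder 18 frames.
1493 s = 0 h 24 min 53 s.
Timecode: 00:24:53:18.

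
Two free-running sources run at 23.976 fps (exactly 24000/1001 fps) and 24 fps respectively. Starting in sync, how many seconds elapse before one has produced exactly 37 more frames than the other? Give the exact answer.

The gap grows by |24 − 24000/1001| = 24/1001 frames per second.
Time for a 37-frame gap: 37 ÷ (24/1001) = 37037/24 s.

37037/24 seconds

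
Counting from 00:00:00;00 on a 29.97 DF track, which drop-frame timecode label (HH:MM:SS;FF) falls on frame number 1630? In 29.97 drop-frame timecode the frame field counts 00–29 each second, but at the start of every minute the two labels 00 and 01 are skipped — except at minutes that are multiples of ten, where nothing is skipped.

Ten DF minutes hold 17982 frames, so frame 1630 lies in block 0 (frames 0–17981) with 1630 frames into that block.
The block's first minute is 1800 frames and the rest 1798 each; 1630 frames reaches minute 0, so 0 × 18 + 0 × 2 = 0 labels have been skipped so far.
Adding those back, label number 1630 + 0 = 1630 at 30 labels/s is 54 s + 10 f = 0 h 0 min 54 s frame 10, i.e. 00:00:54;10.

00:00:54;10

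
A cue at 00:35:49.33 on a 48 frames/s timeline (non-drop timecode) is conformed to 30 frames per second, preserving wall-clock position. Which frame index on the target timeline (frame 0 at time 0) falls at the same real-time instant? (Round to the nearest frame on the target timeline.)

frame 64491

Source frame index: (0×3600 + 35×60 + 49) × 48 + 33 = 103185.
Real time: 103185 / (48) = 34395/16 s.
Target frame: (34395/16) × (30) = 515925/8 ≈ 64490.625 → 64491.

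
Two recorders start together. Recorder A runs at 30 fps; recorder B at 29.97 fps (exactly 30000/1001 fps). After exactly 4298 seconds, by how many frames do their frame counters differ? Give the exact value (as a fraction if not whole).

18420/143 frames

A emits 30 × 4298 = 128940 frames; B emits 30000/1001 × 4298 = 18420000/143.
Difference = 18420/143 frames (≈ 128.8112); B is behind A.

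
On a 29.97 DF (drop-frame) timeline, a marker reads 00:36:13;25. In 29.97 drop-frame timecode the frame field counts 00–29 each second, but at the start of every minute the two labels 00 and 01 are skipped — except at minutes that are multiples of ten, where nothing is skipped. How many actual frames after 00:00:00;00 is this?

65149

Complete 10-minute blocks: 3, each 17982 frames → 53946.
Remaining 6 whole minutes in the current block: 1800 + 5 × 1798 = 10790 frames.
Within the current minute: 13 × 30 + 25 − 2 = 413 (labels ;00/;01 skipped at this minute). Total = 53946 + 10790 + 413 = 65149.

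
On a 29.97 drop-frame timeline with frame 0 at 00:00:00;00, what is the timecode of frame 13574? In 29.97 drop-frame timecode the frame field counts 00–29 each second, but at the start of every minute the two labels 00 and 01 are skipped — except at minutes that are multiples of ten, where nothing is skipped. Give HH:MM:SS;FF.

00:07:32;28

Each 10-minute DF block holds 10 × 60 × 30 − 9 × 2 = 17982 frames. 13574 ÷ 17982 → 0 full blocks, remainder 13574.
Within the partial block the first minute is 1800 frames and each further minute 1798, so 7 further minute boundaries passed. Total skipped labels = 18 × 0 + 2 × 7 = 14.
Non-drop label index = 13574 + 14 = 13588; at 30 labels/s that is 00:07:32:28, i.e. DF 00:07:32;28.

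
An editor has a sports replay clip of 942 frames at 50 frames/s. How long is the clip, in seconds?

Running time = 942 / (50) = 18.84 s.

18.84 seconds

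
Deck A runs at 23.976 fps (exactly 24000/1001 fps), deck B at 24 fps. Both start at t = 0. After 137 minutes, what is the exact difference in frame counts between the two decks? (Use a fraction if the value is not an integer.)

137 min = 8220 s.
A emits 24000/1001 × 8220 = 197280000/1001 frames; B emits 24 × 8220 = 197280.
Difference = 197280/1001 frames (≈ 197.0829); B is ahead of A.

197280/1001 frames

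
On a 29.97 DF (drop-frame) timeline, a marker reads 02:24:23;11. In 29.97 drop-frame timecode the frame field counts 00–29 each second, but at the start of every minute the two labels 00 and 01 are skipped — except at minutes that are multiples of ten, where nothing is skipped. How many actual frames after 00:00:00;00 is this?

259641

Complete 10-minute blocks: 14, each 17982 frames → 251748.
Remaining 4 whole minutes in the current block: 1800 + 3 × 1798 = 7194 frames.
Within the current minute: 23 × 30 + 11 − 2 = 699 (labels ;00/;01 skipped at this minute). Total = 251748 + 7194 + 699 = 259641.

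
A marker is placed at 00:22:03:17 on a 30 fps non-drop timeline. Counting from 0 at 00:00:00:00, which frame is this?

Total seconds to the label: (0 × 3600 + 22 × 60 + 3) = 1323.
Frame index = 1323 × 30 + 17 = 39707.

39707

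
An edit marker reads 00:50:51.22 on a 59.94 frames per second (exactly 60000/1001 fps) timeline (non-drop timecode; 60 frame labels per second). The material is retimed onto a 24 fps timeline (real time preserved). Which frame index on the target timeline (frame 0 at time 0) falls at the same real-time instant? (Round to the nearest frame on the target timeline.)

Source frame index: (0×3600 + 50×60 + 51) × 60 + 22 = 183082.
Real time: 183082 / (60000/1001) = 91632541/30000 s.
Target frame: (91632541/30000) × (24) = 91632541/1250 ≈ 73306.033 → 73306.

frame 73306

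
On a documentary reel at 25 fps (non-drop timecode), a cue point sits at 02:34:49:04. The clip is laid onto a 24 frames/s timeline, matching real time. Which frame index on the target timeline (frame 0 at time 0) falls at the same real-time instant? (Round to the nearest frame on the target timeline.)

Source frame index: (2×3600 + 34×60 + 49) × 25 + 4 = 232229.
Real time: 232229 / (25) = 232229/25 s.
Target frame: (232229/25) × (24) = 5573496/25 ≈ 222939.840 → 222940.

frame 222940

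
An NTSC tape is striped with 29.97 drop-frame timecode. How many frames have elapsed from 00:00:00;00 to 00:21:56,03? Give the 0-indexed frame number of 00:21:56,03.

As if non-drop at 30 labels/s: (0 × 3600 + 21 × 60 + 56) × 30 + 3 = 39483.
Minute boundaries passed: 21; those not divisible by 10: 21 − 2 = 19; dropped labels = 2 × 19 = 38.
Actual frame index = 39483 − 38 = 39445.

39445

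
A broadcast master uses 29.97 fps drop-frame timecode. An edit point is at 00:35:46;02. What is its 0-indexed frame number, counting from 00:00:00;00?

64318

As if non-drop at 30 labels/s: (0 × 3600 + 35 × 60 + 46) × 30 + 2 = 64382.
Minute boundaries passed: 35; those not divisible by 10: 35 − 3 = 32; dropped labels = 2 × 32 = 64.
Actual frame index = 64382 − 64 = 64318.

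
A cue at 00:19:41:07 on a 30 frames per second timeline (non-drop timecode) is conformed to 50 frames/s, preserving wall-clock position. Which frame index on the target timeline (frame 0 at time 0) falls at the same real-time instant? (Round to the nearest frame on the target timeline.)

Source frame index: (0×3600 + 19×60 + 41) × 30 + 7 = 35437.
Real time: 35437 / (30) = 35437/30 s.
Target frame: (35437/30) × (50) = 177185/3 ≈ 59061.667 → 59062.

frame 59062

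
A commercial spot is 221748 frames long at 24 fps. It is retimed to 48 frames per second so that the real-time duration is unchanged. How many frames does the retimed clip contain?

Frames at target rate = 221748 × (48) / (24) = 443496.

443496 frames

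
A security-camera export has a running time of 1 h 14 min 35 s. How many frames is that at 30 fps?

1 h 14 min 35 s = 4475 s.
Frames = 4475 × 30 = 134250.

134250 frames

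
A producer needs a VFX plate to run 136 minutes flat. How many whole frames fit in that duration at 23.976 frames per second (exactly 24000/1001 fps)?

136 min = 8160 s.
Frames = 8160 × 24000/1001 = 195840000/1001 ≈ 195644.3556.
Complete frames: 195644.

195644 frames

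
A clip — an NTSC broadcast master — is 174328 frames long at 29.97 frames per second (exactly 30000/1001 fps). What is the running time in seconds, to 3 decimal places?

5816.744 seconds

Running time = 174328 × 1001/30000 = 21812791/3750 s ≈ 5816.744 s.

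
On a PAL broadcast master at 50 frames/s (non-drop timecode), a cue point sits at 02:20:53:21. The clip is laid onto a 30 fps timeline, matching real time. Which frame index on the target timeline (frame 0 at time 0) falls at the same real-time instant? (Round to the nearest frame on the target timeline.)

Source frame index: (2×3600 + 20×60 + 53) × 50 + 21 = 422671.
Real time: 422671 / (50) = 422671/50 s.
Target frame: (422671/50) × (30) = 1268013/5 ≈ 253602.600 → 253603.

frame 253603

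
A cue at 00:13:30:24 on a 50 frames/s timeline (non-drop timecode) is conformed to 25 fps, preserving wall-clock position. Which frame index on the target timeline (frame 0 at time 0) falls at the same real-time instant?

Source frame index: (0×3600 + 13×60 + 30) × 50 + 24 = 40524.
Real time: 40524 / (50) = 20262/25 s.
Target frame: (20262/25) × (25) = 20262.

frame 20262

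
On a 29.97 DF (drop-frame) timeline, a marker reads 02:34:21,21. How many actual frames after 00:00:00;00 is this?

277573

As if non-drop at 30 labels/s: (2 × 3600 + 34 × 60 + 21) × 30 + 21 = 277851.
Minute boundaries passed: 154; those not divisible by 10: 154 − 15 = 139; dropped labels = 2 × 139 = 278.
Actual frame index = 277851 − 278 = 277573.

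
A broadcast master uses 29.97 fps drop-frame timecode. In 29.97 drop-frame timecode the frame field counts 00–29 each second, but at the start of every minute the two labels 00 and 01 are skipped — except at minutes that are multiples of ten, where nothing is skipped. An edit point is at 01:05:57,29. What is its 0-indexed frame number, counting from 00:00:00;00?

Complete 10-minute blocks: 6, each 17982 frames → 107892.
Remaining 5 whole minutes in the current block: 1800 + 4 × 1798 = 8992 frames.
Within the current minute: 57 × 30 + 29 − 2 = 1737 (labels ;00/;01 skipped at this minute). Total = 107892 + 8992 + 1737 = 118621.

118621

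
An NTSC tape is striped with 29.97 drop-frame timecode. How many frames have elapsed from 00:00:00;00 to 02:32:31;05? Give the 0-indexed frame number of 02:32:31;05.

274261

As if non-drop at 30 labels/s: (2 × 3600 + 32 × 60 + 31) × 30 + 5 = 274535.
Minute boundaries passed: 152; those not divisible by 10: 152 − 15 = 137; dropped labels = 2 × 137 = 274.
Actual frame index = 274535 − 274 = 274261.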